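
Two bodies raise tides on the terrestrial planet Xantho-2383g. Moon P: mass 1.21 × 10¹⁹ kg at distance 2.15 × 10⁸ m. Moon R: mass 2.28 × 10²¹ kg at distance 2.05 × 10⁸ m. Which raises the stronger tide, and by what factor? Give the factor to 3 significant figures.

Compare M/d³ for the two perturbers:
Moon P: (1.21 × 10¹⁹) / (2.15 × 10⁸)³ = 1.218 × 10⁻⁶
Moon R: (2.28 × 10²¹) / (2.05 × 10⁸)³ = 2.647 × 10⁻⁴
Ratio (larger/smaller) = 217

Moon R, by a factor of ≈ 217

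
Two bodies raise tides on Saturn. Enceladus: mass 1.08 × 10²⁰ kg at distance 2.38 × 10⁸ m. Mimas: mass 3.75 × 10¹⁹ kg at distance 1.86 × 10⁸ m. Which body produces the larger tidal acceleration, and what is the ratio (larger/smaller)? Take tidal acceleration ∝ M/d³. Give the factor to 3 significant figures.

Tidal stretch scales as M/d³; compute that for each body.
Enceladus: (1.08 × 10²⁰) / (2.38 × 10⁸)³ = 8.011 × 10⁻⁶
Mimas: (3.75 × 10¹⁹) / (1.86 × 10⁸)³ = 5.828 × 10⁻⁶
Ratio (larger/smaller) = 1.37

Enceladus, by a factor of ≈ 1.37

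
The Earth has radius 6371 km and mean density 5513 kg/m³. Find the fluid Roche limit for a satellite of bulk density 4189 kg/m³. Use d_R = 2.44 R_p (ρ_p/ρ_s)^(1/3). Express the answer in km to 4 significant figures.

d_R = 2.44 × 6371 km × (5513/4189)^(1/3)
    = 17040 km

17040 km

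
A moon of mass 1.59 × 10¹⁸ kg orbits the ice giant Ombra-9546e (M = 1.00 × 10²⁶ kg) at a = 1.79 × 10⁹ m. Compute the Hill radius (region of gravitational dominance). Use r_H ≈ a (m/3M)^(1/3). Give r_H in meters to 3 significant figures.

3.12 × 10⁶ m

r_H ≈ a (m/3M)^(1/3)
    = (1.79 × 10⁹) × (1.59 × 10¹⁸ / (3 × 1.00 × 10²⁶))^(1/3)
    = 3.12 × 10⁶ m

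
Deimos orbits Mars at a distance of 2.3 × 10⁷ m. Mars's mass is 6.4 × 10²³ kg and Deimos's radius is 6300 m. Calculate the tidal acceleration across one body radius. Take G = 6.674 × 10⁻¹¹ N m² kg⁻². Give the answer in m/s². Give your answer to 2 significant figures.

Δg = 2GMr/d³
   = 2 × (6.674 × 10⁻¹¹) × (6.4 × 10²³) × (6300) / (2.3 × 10⁷)³
   = 4.4 × 10⁻⁵ m/s²

4.4 × 10⁻⁵ m/s²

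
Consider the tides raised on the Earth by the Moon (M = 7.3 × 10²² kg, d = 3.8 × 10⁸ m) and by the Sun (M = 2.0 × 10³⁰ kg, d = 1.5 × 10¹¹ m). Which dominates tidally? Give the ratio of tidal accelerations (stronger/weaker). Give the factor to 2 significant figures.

Tidal acceleration ∝ M/d³, so compare M/d³ for each.
The Moon: (7.3 × 10²²) / (3.8 × 10⁸)³ = 1.330 × 10⁻³
The Sun: (2.0 × 10³⁰) / (1.5 × 10¹¹)³ = 5.926 × 10⁻⁴
Ratio (larger/smaller) = 2.2

The Moon, by a factor of ≈ 2.2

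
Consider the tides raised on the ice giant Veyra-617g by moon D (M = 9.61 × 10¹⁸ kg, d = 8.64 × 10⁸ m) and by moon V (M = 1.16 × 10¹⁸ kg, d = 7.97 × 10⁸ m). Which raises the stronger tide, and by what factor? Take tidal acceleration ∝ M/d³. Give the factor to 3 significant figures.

Moon D, by a factor of ≈ 6.50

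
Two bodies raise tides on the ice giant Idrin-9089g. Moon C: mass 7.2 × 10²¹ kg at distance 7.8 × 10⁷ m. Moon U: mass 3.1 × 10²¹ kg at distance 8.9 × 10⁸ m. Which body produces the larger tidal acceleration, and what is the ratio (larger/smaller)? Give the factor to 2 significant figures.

Moon C, by a factor of ≈ 3500

Tidal acceleration ∝ M/d³, so compare M/d³ for each.
Moon C: (7.2 × 10²¹) / (7.8 × 10⁷)³ = 1.517 × 10⁻²
Moon U: (3.1 × 10²¹) / (8.9 × 10⁸)³ = 4.397 × 10⁻⁶
Ratio (larger/smaller) = 3500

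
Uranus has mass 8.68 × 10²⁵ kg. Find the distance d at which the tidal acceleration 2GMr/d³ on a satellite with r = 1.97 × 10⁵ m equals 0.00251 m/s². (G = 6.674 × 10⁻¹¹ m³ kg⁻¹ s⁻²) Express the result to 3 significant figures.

9.69 × 10⁷ m

2GMr/d³ = a_tidal  ⇒  d = (2GMr / a_tidal)^(1/3)
d = (2 × 6.674×10⁻¹¹ × (8.68 × 10²⁵) × (1.97 × 10⁵) / (0.00251))^(1/3)
  = 9.69 × 10⁷ m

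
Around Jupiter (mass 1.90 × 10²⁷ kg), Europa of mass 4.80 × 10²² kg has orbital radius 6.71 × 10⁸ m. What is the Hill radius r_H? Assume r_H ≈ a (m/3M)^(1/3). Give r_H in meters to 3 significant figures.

r_H ≈ a (m/3M)^(1/3)
    = (6.71 × 10⁸) × (4.80 × 10²² / (3 × 1.90 × 10²⁷))^(1/3)
    = 1.37 × 10⁷ m

1.37 × 10⁷ m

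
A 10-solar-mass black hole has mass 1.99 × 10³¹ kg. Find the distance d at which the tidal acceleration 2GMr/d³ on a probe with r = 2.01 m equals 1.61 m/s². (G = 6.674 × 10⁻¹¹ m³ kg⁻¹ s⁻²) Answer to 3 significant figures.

1.49 × 10⁷ m

2GMr/d³ = a_tidal  ⇒  d = (2GMr / a_tidal)^(1/3)
d = (2 × 6.674×10⁻¹¹ × (1.99 × 10³¹) × (2.01) / (1.61))^(1/3)
  = 1.49 × 10⁷ m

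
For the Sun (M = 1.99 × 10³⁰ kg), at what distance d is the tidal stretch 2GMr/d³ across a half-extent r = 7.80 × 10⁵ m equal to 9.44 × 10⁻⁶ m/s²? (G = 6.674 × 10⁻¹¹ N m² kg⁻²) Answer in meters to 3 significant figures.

2.80 × 10¹⁰ m

2GMr/d³ = a_tidal  ⇒  d = (2GMr / a_tidal)^(1/3)
d = (2 × 6.674×10⁻¹¹ × (1.99 × 10³⁰) × (7.80 × 10⁵) / (9.44 × 10⁻⁶))^(1/3)
  = 2.80 × 10¹⁰ m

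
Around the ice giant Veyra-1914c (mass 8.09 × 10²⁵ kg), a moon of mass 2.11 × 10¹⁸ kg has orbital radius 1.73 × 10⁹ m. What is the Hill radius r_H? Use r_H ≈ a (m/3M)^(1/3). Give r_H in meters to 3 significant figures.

r_H ≈ a (m/3M)^(1/3)
    = (1.73 × 10⁹) × (2.11 × 10¹⁸ / (3 × 8.09 × 10²⁵))^(1/3)
    = 3.56 × 10⁶ m

3.56 × 10⁶ m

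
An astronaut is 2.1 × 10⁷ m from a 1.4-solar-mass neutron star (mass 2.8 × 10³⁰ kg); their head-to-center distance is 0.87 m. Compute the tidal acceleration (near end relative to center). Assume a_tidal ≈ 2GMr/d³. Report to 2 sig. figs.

3.5 × 10⁻² m/s²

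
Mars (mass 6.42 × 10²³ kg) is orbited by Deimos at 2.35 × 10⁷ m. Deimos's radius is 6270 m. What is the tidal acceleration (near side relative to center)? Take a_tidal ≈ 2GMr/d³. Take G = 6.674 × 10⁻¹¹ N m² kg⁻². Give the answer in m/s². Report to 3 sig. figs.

4.14 × 10⁻⁵ m/s²

Δg = 2GMr/d³
   = 2 × (6.674 × 10⁻¹¹) × (6.42 × 10²³) × (6270) / (2.35 × 10⁷)³
   = 4.14 × 10⁻⁵ m/s²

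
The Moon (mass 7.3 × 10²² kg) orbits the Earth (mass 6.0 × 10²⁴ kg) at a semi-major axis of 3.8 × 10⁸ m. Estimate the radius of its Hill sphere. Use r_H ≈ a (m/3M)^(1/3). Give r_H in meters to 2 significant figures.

6.1 × 10⁷ m

r_H ≈ a (m/3M)^(1/3)
    = (3.8 × 10⁸) × (7.3 × 10²² / (3 × 6.0 × 10²⁴))^(1/3)
    = 6.1 × 10⁷ m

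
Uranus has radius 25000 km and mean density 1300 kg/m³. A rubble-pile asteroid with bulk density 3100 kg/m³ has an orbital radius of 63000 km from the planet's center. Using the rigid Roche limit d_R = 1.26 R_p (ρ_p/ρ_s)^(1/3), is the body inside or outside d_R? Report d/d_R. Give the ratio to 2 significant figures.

d_R = 1.26 × (25000 km) × (1300/3100)^(1/3) = 23580 km
d/d_R = (63000) / (23580) = 2.7
Since d/d_R > 1, the body is outside the Roche limit.

outside; d/d_R ≈ 2.7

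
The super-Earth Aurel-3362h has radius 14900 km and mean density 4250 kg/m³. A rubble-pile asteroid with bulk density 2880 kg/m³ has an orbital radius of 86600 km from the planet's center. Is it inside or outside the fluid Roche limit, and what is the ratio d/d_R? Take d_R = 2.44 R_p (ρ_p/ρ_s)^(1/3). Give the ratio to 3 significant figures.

d_R = 2.44 × (14900 km) × (4250/2880)^(1/3) = 41390 km
d/d_R = (86600) / (41390) = 2.09
Since d/d_R > 1, the body is outside the Roche limit.

outside; d/d_R ≈ 2.09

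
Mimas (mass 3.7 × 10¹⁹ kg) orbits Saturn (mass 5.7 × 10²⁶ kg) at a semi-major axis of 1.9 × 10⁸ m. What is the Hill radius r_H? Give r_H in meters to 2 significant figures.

r_H ≈ a (m/3M)^(1/3)
    = (1.9 × 10⁸) × (3.7 × 10¹⁹ / (3 × 5.7 × 10²⁶))^(1/3)
    = 5.3 × 10⁵ m

5.3 × 10⁵ m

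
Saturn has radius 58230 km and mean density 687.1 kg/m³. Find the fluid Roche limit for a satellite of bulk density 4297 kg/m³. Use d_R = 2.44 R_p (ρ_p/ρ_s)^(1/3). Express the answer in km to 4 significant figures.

d_R = 2.44 × 58230 km × (687.1/4297)^(1/3)
    = 77120 km

77120 km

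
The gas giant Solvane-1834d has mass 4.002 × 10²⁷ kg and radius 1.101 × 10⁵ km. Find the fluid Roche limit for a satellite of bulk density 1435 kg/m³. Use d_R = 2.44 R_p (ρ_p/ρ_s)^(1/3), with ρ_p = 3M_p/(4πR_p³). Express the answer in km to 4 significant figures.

ρ_p = 3M_p/(4πR_p³) = 3 × (4.002 × 10²⁷) / (4π × (1.101 × 10⁸ m)³) = 715.9 kg/m³
d_R = 2.44 × 1.101 × 10⁵ km × (715.9/1435)^(1/3)
    = 2.131 × 10⁵ km

2.131 × 10⁵ km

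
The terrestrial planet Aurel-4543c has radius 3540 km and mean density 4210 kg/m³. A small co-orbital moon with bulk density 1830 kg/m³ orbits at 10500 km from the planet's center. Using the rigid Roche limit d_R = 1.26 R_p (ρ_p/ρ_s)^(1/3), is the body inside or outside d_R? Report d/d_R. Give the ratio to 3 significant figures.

d_R = 1.26 × (3540 km) × (4210/1830)^(1/3) = 5888 km
d/d_R = (10500) / (5888) = 1.78
Since d/d_R > 1, the body is outside the Roche limit.

outside; d/d_R ≈ 1.78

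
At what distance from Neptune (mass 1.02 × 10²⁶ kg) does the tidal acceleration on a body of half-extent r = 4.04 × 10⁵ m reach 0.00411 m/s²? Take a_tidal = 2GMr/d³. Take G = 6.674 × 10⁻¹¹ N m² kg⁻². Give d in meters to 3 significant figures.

1.10 × 10⁸ m

2GMr/d³ = a_tidal  ⇒  d = (2GMr / a_tidal)^(1/3)
d = (2 × 6.674×10⁻¹¹ × (1.02 × 10²⁶) × (4.04 × 10⁵) / (0.00411))^(1/3)
  = 1.10 × 10⁸ m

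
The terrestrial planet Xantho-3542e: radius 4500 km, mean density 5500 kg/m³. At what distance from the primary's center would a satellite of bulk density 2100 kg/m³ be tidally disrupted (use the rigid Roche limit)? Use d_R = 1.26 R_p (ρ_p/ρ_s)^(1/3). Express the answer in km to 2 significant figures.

7800 km

d_R = 1.26 × 4500 km × (5500/2100)^(1/3)
    = 7800 km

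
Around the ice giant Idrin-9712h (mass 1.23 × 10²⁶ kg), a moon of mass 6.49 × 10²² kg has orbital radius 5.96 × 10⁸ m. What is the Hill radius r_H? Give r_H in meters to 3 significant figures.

3.34 × 10⁷ m

r_H ≈ a (m/3M)^(1/3)
    = (5.96 × 10⁸) × (6.49 × 10²² / (3 × 1.23 × 10²⁶))^(1/3)
    = 3.34 × 10⁷ m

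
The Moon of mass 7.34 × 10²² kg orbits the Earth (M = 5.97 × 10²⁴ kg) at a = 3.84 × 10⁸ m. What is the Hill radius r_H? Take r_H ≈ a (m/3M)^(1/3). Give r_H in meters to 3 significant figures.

6.15 × 10⁷ m

r_H ≈ a (m/3M)^(1/3)
    = (3.84 × 10⁸) × (7.34 × 10²² / (3 × 5.97 × 10²⁴))^(1/3)
    = 6.15 × 10⁷ m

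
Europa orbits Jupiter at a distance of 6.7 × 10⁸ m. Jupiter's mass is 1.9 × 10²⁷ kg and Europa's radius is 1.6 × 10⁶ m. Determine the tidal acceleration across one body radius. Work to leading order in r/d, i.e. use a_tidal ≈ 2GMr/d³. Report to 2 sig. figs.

1.3 × 10⁻³ m/s²

a_tidal = 2GMr/d³
        = 2 × (6.674 × 10⁻¹¹) × (1.9 × 10²⁷) × (1.6 × 10⁶) / (6.7 × 10⁸)³
        = 1.3 × 10⁻³ m/s²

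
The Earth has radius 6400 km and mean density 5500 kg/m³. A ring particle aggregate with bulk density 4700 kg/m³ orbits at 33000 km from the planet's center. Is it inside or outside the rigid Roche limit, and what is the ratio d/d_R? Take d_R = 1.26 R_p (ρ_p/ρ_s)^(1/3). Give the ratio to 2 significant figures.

outside; d/d_R ≈ 3.9

d_R = 1.26 × (6400 km) × (5500/4700)^(1/3) = 8498 km
d/d_R = (33000) / (8498) = 3.9
Since d/d_R > 1, the body is outside the Roche limit.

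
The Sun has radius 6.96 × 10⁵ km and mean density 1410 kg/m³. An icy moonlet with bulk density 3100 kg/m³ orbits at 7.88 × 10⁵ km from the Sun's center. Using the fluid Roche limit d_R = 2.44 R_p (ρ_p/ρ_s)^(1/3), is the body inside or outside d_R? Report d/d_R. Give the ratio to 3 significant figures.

inside; d/d_R ≈ 0.603

d_R = 2.44 × (6.96 × 10⁵ km) × (1410/3100)^(1/3) = 1.306 × 10⁶ km
d/d_R = (7.88 × 10⁵) / (1.306 × 10⁶) = 0.603
Since d/d_R < 1, the body is inside the Roche limit.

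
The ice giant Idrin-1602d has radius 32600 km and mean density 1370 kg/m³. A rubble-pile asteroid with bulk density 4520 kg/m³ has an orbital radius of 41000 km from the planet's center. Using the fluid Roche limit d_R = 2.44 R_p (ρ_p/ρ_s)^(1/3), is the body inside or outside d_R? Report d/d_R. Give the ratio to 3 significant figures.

inside; d/d_R ≈ 0.767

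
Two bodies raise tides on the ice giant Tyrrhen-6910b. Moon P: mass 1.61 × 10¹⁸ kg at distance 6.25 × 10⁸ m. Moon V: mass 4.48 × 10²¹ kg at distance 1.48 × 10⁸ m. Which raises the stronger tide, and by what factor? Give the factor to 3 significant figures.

Tidal stretch scales as M/d³; compute that for each body.
Moon P: (1.61 × 10¹⁸) / (6.25 × 10⁸)³ = 6.595 × 10⁻⁹
Moon V: (4.48 × 10²¹) / (1.48 × 10⁸)³ = 1.382 × 10⁻³
Ratio (larger/smaller) = 2.10 × 10⁵

Moon V, by a factor of ≈ 2.10 × 10⁵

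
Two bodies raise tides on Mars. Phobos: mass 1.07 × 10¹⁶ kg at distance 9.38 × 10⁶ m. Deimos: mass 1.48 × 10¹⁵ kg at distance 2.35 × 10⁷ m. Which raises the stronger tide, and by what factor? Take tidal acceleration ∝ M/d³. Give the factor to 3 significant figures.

Tidal stretch scales as M/d³; compute that for each body.
Phobos: (1.07 × 10¹⁶) / (9.38 × 10⁶)³ = 1.297 × 10⁻⁵
Deimos: (1.48 × 10¹⁵) / (2.35 × 10⁷)³ = 1.140 × 10⁻⁷
Ratio (larger/smaller) = 114

Phobos, by a factor of ≈ 114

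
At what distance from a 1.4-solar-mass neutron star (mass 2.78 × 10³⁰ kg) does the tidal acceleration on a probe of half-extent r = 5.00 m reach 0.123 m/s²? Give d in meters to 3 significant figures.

2.47 × 10⁷ m

2GMr/d³ = a_tidal  ⇒  d = (2GMr / a_tidal)^(1/3)
d = (2 × 6.674×10⁻¹¹ × (2.78 × 10³⁰) × (5.00) / (0.123))^(1/3)
  = 2.47 × 10⁷ m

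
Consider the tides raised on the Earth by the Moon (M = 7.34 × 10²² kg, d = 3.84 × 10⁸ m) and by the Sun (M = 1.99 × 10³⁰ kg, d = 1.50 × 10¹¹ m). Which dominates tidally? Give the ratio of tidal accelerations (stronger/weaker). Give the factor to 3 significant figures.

Tidal stretch scales as M/d³; compute that for each body.
The Moon: (7.34 × 10²²) / (3.84 × 10⁸)³ = 1.296 × 10⁻³
The Sun: (1.99 × 10³⁰) / (1.50 × 10¹¹)³ = 5.896 × 10⁻⁴
Ratio (larger/smaller) = 2.20

The Moon, by a factor of ≈ 2.20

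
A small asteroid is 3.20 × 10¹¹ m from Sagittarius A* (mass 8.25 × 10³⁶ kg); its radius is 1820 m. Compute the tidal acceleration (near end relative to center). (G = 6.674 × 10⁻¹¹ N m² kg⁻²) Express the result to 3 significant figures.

a_tidal = 2GMr/d³
        = 2 × (6.674 × 10⁻¹¹) × (8.25 × 10³⁶) × (1820) / (3.20 × 10¹¹)³
        = 6.12 × 10⁻⁵ m/s²

6.12 × 10⁻⁵ m/s²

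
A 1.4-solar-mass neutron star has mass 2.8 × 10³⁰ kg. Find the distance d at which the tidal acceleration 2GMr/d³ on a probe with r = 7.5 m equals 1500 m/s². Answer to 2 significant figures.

2GMr/d³ = a_tidal  ⇒  d = (2GMr / a_tidal)^(1/3)
d = (2 × 6.674×10⁻¹¹ × (2.8 × 10³⁰) × (7.5) / (1500))^(1/3)
  = 1.2 × 10⁶ m

1.2 × 10⁶ m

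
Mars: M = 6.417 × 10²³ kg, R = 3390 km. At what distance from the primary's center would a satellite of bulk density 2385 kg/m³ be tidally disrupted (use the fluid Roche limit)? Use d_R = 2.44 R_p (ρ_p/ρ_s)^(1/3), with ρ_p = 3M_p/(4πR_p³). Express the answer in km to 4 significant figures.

9772 km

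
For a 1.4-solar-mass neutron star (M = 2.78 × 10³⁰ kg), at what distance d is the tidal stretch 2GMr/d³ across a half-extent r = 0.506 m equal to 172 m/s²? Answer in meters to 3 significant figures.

1.03 × 10⁶ m

2GMr/d³ = a_tidal  ⇒  d = (2GMr / a_tidal)^(1/3)
d = (2 × 6.674×10⁻¹¹ × (2.78 × 10³⁰) × (0.506) / (172))^(1/3)
  = 1.03 × 10⁶ m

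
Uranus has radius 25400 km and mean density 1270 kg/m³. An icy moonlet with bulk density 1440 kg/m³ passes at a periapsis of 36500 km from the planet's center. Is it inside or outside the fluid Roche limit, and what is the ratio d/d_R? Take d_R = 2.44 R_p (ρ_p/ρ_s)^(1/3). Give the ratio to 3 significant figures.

inside; d/d_R ≈ 0.614

d_R = 2.44 × (25400 km) × (1270/1440)^(1/3) = 59430 km
d/d_R = (36500) / (59430) = 0.614
Since d/d_R < 1, the body is inside the Roche limit.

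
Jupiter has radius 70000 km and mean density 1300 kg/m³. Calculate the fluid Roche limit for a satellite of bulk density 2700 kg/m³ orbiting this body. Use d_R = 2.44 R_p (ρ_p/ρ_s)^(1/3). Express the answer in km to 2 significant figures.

d_R = 2.44 × 70000 km × (1300/2700)^(1/3)
    = 1.3 × 10⁵ km

1.3 × 10⁵ km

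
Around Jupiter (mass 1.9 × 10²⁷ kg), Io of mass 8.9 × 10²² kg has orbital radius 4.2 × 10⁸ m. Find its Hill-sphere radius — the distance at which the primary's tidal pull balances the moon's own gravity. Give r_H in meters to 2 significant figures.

r_H ≈ a (m/3M)^(1/3)
    = (4.2 × 10⁸) × (8.9 × 10²² / (3 × 1.9 × 10²⁷))^(1/3)
    = 1.0 × 10⁷ m

1.0 × 10⁷ m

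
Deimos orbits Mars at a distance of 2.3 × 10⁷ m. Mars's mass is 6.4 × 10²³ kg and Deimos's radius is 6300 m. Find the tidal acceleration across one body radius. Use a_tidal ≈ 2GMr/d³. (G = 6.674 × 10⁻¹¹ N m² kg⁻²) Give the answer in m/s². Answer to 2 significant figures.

Since r ≪ d, expand the inverse-square field across one radius to get the leading 2GMr/d³ term.
Δg = 2GMr/d³
   = 2 × (6.674 × 10⁻¹¹) × (6.4 × 10²³) × (6300) / (2.3 × 10⁷)³
   = 4.4 × 10⁻⁵ m/s²

4.4 × 10⁻⁵ m/s²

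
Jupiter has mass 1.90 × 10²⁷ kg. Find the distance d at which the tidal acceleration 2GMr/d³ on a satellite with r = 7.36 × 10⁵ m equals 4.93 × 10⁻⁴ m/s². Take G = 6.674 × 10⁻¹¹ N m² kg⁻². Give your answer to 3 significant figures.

2GMr/d³ = a_tidal  ⇒  d = (2GMr / a_tidal)^(1/3)
d = (2 × 6.674×10⁻¹¹ × (1.90 × 10²⁷) × (7.36 × 10⁵) / (4.93 × 10⁻⁴))^(1/3)
  = 7.23 × 10⁸ m

7.23 × 10⁸ m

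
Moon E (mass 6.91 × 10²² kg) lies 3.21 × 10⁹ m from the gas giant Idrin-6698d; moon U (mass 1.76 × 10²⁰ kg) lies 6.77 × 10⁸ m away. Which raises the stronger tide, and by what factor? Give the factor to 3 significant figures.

Moon E, by a factor of ≈ 3.68

Tidal stretch scales as M/d³; compute that for each body.
Moon E: (6.91 × 10²²) / (3.21 × 10⁹)³ = 2.089 × 10⁻⁶
Moon U: (1.76 × 10²⁰) / (6.77 × 10⁸)³ = 5.672 × 10⁻⁷
Ratio (larger/smaller) = 3.68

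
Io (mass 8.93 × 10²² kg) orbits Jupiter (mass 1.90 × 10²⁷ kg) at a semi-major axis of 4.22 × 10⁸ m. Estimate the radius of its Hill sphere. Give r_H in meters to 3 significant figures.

r_H ≈ a (m/3M)^(1/3)
    = (4.22 × 10⁸) × (8.93 × 10²² / (3 × 1.90 × 10²⁷))^(1/3)
    = 1.06 × 10⁷ m

1.06 × 10⁷ m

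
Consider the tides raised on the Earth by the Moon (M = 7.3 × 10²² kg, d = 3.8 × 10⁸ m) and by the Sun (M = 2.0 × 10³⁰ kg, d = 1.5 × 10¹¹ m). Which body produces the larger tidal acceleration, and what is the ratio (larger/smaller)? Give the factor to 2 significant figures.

The Moon, by a factor of ≈ 2.2

Tidal stretch scales as M/d³; compute that for each body.
The Moon: (7.3 × 10²²) / (3.8 × 10⁸)³ = 1.330 × 10⁻³
The Sun: (2.0 × 10³⁰) / (1.5 × 10¹¹)³ = 5.926 × 10⁻⁴
Ratio (larger/smaller) = 2.2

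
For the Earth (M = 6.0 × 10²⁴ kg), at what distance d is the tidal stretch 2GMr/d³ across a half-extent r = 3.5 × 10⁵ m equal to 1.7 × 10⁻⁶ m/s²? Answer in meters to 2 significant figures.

2GMr/d³ = a_tidal  ⇒  d = (2GMr / a_tidal)^(1/3)
d = (2 × 6.674×10⁻¹¹ × (6.0 × 10²⁴) × (3.5 × 10⁵) / (1.7 × 10⁻⁶))^(1/3)
  = 5.5 × 10⁸ m

5.5 × 10⁸ m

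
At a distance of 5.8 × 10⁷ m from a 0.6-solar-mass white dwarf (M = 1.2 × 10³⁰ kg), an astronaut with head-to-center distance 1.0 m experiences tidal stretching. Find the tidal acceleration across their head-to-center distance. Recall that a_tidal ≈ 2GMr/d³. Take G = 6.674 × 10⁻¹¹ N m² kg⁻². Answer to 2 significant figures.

Since r ≪ d, expand the inverse-square field across one radius to get the leading 2GMr/d³ term.
Δa = 2GMr/d³
   = 2 × (6.674 × 10⁻¹¹) × (1.2 × 10³⁰) × (1.0) / (5.8 × 10⁷)³
   = 8.2 × 10⁻⁴ m/s²

8.2 × 10⁻⁴ m/s²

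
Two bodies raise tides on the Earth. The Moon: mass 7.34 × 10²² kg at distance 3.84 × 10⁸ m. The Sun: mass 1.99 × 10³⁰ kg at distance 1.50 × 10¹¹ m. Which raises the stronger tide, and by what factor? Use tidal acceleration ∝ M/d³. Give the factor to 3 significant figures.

Compare M/d³ for the two perturbers:
The Moon: (7.34 × 10²²) / (3.84 × 10⁸)³ = 1.296 × 10⁻³
The Sun: (1.99 × 10³⁰) / (1.50 × 10¹¹)³ = 5.896 × 10⁻⁴
Ratio (larger/smaller) = 2.20

The Moon, by a factor of ≈ 2.20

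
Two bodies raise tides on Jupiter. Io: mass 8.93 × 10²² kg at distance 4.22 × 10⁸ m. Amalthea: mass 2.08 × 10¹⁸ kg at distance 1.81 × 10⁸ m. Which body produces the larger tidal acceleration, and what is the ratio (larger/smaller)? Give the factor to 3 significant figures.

Io, by a factor of ≈ 3390

The tide-raising term goes as M/d³ (the gradient of a 1/d² field).
Io: (8.93 × 10²²) / (4.22 × 10⁸)³ = 1.188 × 10⁻³
Amalthea: (2.08 × 10¹⁸) / (1.81 × 10⁸)³ = 3.508 × 10⁻⁷
Ratio (larger/smaller) = 3390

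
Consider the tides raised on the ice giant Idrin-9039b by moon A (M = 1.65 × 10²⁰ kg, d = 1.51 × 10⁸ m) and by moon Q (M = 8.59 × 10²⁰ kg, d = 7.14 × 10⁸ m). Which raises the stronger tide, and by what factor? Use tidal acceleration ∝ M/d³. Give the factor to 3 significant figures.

Moon A, by a factor of ≈ 20.3

Tidal acceleration ∝ M/d³, so compare M/d³ for each.
Moon A: (1.65 × 10²⁰) / (1.51 × 10⁸)³ = 4.792 × 10⁻⁵
Moon Q: (8.59 × 10²⁰) / (7.14 × 10⁸)³ = 2.360 × 10⁻⁶
Ratio (larger/smaller) = 20.3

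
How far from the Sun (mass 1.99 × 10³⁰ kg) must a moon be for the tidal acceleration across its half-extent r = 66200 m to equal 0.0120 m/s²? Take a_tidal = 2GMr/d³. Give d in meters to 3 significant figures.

1.14 × 10⁹ m

2GMr/d³ = a_tidal  ⇒  d = (2GMr / a_tidal)^(1/3)
d = (2 × 6.674×10⁻¹¹ × (1.99 × 10³⁰) × (66200) / (0.0120))^(1/3)
  = 1.14 × 10⁹ m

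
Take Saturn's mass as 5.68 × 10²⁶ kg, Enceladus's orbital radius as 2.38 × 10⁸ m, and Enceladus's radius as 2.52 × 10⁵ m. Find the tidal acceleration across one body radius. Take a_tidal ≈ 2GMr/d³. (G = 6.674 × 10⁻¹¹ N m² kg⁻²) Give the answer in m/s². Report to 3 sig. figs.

1.42 × 10⁻³ m/s²

Δa = 2GMr/d³
   = 2 × (6.674 × 10⁻¹¹) × (5.68 × 10²⁶) × (2.52 × 10⁵) / (2.38 × 10⁸)³
   = 1.42 × 10⁻³ m/s²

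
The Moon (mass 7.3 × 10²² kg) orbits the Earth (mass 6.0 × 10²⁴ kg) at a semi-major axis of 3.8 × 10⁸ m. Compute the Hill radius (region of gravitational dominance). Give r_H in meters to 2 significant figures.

r_H ≈ a (m/3M)^(1/3)
    = (3.8 × 10⁸) × (7.3 × 10²² / (3 × 6.0 × 10²⁴))^(1/3)
    = 6.1 × 10⁷ m

6.1 × 10⁷ m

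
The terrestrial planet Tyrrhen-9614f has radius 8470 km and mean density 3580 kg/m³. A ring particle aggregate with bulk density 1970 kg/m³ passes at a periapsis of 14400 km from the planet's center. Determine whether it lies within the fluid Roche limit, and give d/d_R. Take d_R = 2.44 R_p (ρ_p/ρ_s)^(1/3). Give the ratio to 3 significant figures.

inside; d/d_R ≈ 0.571

d_R = 2.44 × (8470 km) × (3580/1970)^(1/3) = 25220 km
d/d_R = (14400) / (25220) = 0.571
Since d/d_R < 1, the body is inside the Roche limit.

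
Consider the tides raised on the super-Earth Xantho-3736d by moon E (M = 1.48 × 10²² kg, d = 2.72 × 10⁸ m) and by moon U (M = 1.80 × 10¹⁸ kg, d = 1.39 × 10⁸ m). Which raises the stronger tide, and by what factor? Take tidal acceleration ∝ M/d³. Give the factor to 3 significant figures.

Tidal acceleration ∝ M/d³, so compare M/d³ for each.
Moon E: (1.48 × 10²²) / (2.72 × 10⁸)³ = 7.355 × 10⁻⁴
Moon U: (1.80 × 10¹⁸) / (1.39 × 10⁸)³ = 6.702 × 10⁻⁷
Ratio (larger/smaller) = 1100

Moon E, by a factor of ≈ 1100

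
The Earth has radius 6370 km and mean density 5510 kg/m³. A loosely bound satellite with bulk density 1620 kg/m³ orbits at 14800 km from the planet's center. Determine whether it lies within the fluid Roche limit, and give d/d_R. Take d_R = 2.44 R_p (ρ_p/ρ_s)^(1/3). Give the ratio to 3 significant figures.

d_R = 2.44 × (6370 km) × (5510/1620)^(1/3) = 23370 km
d/d_R = (14800) / (23370) = 0.633
Since d/d_R < 1, the body is inside the Roche limit.

inside; d/d_R ≈ 0.633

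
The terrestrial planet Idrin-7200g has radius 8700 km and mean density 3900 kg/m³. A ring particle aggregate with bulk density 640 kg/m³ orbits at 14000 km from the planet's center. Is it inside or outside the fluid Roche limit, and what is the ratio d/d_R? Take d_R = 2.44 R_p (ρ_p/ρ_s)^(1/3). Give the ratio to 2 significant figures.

inside; d/d_R ≈ 0.36

d_R = 2.44 × (8700 km) × (3900/640)^(1/3) = 38770 km
d/d_R = (14000) / (38770) = 0.36
Since d/d_R < 1, the body is inside the Roche limit.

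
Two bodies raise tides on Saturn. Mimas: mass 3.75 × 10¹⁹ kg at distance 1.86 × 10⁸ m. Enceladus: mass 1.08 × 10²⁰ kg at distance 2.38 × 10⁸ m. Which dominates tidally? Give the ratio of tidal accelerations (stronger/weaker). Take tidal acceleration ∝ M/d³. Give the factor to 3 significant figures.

Compare M/d³ for the two perturbers:
Mimas: (3.75 × 10¹⁹) / (1.86 × 10⁸)³ = 5.828 × 10⁻⁶
Enceladus: (1.08 × 10²⁰) / (2.38 × 10⁸)³ = 8.011 × 10⁻⁶
Ratio (larger/smaller) = 1.37

Enceladus, by a factor of ≈ 1.37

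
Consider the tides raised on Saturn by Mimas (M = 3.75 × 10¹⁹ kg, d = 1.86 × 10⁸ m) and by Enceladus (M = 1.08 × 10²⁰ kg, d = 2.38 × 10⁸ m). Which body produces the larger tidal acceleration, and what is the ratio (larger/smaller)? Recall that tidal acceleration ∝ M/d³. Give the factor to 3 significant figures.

Enceladus, by a factor of ≈ 1.37

Tidal acceleration ∝ M/d³, so compare M/d³ for each.
Mimas: (3.75 × 10¹⁹) / (1.86 × 10⁸)³ = 5.828 × 10⁻⁶
Enceladus: (1.08 × 10²⁰) / (2.38 × 10⁸)³ = 8.011 × 10⁻⁶
Ratio (larger/smaller) = 1.37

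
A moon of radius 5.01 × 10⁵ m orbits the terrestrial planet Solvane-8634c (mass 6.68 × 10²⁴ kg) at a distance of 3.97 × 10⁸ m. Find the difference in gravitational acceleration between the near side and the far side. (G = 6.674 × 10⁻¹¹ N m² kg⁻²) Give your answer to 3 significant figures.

1.43 × 10⁻⁵ m/s²

a_tidal = 4GMr/d³
        = 4 × (6.674 × 10⁻¹¹) × (6.68 × 10²⁴) × (5.01 × 10⁵) / (3.97 × 10⁸)³
        = 1.43 × 10⁻⁵ m/s²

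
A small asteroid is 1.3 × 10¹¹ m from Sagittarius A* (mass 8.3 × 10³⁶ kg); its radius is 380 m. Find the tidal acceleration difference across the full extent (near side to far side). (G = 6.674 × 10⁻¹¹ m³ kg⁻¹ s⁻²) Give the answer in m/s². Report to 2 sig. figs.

3.8 × 10⁻⁴ m/s²

Δg = 4GMr/d³
   = 4 × (6.674 × 10⁻¹¹) × (8.3 × 10³⁶) × (380) / (1.3 × 10¹¹)³
   = 3.8 × 10⁻⁴ m/s²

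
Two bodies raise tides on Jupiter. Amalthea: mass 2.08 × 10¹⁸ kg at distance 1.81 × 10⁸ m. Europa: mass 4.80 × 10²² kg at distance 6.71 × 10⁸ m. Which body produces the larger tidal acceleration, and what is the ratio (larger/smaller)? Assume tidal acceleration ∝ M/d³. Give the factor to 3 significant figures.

Tidal stretch scales as M/d³; compute that for each body.
Amalthea: (2.08 × 10¹⁸) / (1.81 × 10⁸)³ = 3.508 × 10⁻⁷
Europa: (4.80 × 10²²) / (6.71 × 10⁸)³ = 1.589 × 10⁻⁴
Ratio (larger/smaller) = 453

Europa, by a factor of ≈ 453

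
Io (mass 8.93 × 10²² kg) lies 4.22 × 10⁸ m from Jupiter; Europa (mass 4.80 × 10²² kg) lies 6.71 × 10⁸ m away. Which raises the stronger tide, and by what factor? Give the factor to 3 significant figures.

Io, by a factor of ≈ 7.48

Tidal stretch scales as M/d³; compute that for each body.
Io: (8.93 × 10²²) / (4.22 × 10⁸)³ = 1.188 × 10⁻³
Europa: (4.80 × 10²²) / (6.71 × 10⁸)³ = 1.589 × 10⁻⁴
Ratio (larger/smaller) = 7.48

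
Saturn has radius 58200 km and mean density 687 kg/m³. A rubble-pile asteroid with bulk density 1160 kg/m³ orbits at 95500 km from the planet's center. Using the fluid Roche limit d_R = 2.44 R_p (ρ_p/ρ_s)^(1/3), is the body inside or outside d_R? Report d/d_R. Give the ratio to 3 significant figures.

inside; d/d_R ≈ 0.801

d_R = 2.44 × (58200 km) × (687/1160)^(1/3) = 1.193 × 10⁵ km
d/d_R = (95500) / (1.193 × 10⁵) = 0.801
Since d/d_R < 1, the body is inside the Roche limit.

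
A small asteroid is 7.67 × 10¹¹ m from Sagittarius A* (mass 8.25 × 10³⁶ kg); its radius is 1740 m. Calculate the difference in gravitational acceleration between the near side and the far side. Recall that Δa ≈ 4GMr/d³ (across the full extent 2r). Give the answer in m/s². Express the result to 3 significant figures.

8.49 × 10⁻⁶ m/s²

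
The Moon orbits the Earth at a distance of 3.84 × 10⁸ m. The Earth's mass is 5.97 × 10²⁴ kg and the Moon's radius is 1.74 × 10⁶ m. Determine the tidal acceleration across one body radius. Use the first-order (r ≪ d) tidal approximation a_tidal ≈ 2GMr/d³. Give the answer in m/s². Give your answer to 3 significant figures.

a_tidal = 2GMr/d³
        = 2 × (6.674 × 10⁻¹¹) × (5.97 × 10²⁴) × (1.74 × 10⁶) / (3.84 × 10⁸)³
        = 2.45 × 10⁻⁵ m/s²

2.45 × 10⁻⁵ m/s²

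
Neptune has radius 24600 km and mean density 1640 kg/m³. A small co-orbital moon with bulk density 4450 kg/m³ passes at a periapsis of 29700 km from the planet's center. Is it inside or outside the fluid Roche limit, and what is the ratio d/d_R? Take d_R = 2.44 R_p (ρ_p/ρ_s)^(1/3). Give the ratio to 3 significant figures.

d_R = 2.44 × (24600 km) × (1640/4450)^(1/3) = 43030 km
d/d_R = (29700) / (43030) = 0.690
Since d/d_R < 1, the body is inside the Roche limit.

inside; d/d_R ≈ 0.690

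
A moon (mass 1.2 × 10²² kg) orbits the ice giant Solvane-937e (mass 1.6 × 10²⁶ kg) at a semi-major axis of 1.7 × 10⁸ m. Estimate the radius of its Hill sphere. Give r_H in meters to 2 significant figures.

5.0 × 10⁶ m

r_H ≈ a (m/3M)^(1/3)
    = (1.7 × 10⁸) × (1.2 × 10²² / (3 × 1.6 × 10²⁶))^(1/3)
    = 5.0 × 10⁶ m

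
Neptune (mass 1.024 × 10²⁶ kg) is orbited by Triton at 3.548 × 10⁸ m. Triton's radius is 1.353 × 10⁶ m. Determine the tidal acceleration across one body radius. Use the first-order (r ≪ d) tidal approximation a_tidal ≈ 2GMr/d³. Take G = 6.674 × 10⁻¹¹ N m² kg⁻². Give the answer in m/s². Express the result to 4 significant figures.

Δa = 2GMr/d³
   = 2 × (6.674 × 10⁻¹¹) × (1.024 × 10²⁶) × (1.353 × 10⁶) / (3.548 × 10⁸)³
   = 4.141 × 10⁻⁴ m/s²

4.141 × 10⁻⁴ m/s²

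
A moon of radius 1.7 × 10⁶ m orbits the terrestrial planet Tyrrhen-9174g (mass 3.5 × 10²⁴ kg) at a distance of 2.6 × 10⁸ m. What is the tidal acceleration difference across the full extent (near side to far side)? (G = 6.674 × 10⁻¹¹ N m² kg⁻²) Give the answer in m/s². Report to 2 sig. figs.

9.0 × 10⁻⁵ m/s²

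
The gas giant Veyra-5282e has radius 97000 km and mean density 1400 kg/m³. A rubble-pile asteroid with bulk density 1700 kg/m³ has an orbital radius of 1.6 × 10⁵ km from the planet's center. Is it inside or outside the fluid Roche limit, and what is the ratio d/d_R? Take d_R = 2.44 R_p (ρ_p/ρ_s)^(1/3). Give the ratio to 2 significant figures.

d_R = 2.44 × (97000 km) × (1400/1700)^(1/3) = 2.218 × 10⁵ km
d/d_R = (1.6 × 10⁵) / (2.218 × 10⁵) = 0.72
Since d/d_R < 1, the body is inside the Roche limit.

inside; d/d_R ≈ 0.72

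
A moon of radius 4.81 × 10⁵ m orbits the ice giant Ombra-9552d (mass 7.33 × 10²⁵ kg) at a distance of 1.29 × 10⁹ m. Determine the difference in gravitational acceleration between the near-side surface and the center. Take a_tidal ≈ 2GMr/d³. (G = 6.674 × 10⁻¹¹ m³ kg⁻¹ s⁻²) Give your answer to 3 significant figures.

2.19 × 10⁻⁶ m/s²

Δa = 2GMr/d³
   = 2 × (6.674 × 10⁻¹¹) × (7.33 × 10²⁵) × (4.81 × 10⁵) / (1.29 × 10⁹)³
   = 2.19 × 10⁻⁶ m/s²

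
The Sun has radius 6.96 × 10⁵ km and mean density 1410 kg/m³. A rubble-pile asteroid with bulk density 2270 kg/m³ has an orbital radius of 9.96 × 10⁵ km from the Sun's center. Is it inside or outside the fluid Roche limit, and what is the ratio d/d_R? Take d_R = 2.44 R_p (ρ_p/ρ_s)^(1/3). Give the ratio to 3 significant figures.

d_R = 2.44 × (6.96 × 10⁵ km) × (1410/2270)^(1/3) = 1.449 × 10⁶ km
d/d_R = (9.96 × 10⁵) / (1.449 × 10⁶) = 0.687
Since d/d_R < 1, the body is inside the Roche limit.

inside; d/d_R ≈ 0.687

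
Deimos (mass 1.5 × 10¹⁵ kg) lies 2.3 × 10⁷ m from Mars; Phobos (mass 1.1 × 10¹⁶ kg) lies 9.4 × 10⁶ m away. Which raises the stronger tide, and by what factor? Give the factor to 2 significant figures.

Tidal stretch scales as M/d³; compute that for each body.
Deimos: (1.5 × 10¹⁵) / (2.3 × 10⁷)³ = 1.233 × 10⁻⁷
Phobos: (1.1 × 10¹⁶) / (9.4 × 10⁶)³ = 1.324 × 10⁻⁵
Ratio (larger/smaller) = 110

Phobos, by a factor of ≈ 110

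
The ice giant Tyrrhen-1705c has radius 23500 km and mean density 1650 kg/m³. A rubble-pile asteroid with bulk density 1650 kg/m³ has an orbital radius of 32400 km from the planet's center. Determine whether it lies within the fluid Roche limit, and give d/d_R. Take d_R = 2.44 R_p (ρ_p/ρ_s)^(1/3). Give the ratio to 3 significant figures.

d_R = 2.44 × (23500 km) × (1650/1650)^(1/3) = 57340 km
d/d_R = (32400) / (57340) = 0.565
Since d/d_R < 1, the body is inside the Roche limit.

inside; d/d_R ≈ 0.565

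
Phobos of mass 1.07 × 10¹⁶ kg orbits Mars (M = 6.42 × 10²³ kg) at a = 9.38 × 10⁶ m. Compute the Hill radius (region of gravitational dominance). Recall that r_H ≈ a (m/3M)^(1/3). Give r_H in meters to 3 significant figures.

1.66 × 10⁴ m

r_H ≈ a (m/3M)^(1/3)
    = (9.38 × 10⁶) × (1.07 × 10¹⁶ / (3 × 6.42 × 10²³))^(1/3)
    = 1.66 × 10⁴ m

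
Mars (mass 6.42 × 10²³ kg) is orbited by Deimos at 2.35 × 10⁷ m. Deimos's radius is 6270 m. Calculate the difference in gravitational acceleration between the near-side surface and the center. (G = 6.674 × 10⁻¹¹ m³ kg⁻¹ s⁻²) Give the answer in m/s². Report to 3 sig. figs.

4.14 × 10⁻⁵ m/s²

Since r ≪ d, expand the inverse-square field across one radius to get the leading 2GMr/d³ term.
Δg = 2GMr/d³
   = 2 × (6.674 × 10⁻¹¹) × (6.42 × 10²³) × (6270) / (2.35 × 10⁷)³
   = 4.14 × 10⁻⁵ m/s²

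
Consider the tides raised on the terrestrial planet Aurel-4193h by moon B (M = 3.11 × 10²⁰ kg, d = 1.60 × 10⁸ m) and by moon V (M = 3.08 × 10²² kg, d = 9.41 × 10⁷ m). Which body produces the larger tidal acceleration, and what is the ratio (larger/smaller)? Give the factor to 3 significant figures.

Moon V, by a factor of ≈ 487

The tide-raising term goes as M/d³ (the gradient of a 1/d² field).
Moon B: (3.11 × 10²⁰) / (1.60 × 10⁸)³ = 7.593 × 10⁻⁵
Moon V: (3.08 × 10²²) / (9.41 × 10⁷)³ = 3.696 × 10⁻²
Ratio (larger/smaller) = 487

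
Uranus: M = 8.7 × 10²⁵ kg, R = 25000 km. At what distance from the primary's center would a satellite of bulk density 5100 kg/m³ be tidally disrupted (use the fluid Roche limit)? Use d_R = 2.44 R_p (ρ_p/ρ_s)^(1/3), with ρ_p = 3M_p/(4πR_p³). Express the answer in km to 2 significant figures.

39000 km

ρ_p = 3M_p/(4πR_p³) = 3 × (8.7 × 10²⁵) / (4π × (2.5 × 10⁷ m)³) = 1300 kg/m³
d_R = 2.44 × 25000 km × (1300/5100)^(1/3)
    = 39000 km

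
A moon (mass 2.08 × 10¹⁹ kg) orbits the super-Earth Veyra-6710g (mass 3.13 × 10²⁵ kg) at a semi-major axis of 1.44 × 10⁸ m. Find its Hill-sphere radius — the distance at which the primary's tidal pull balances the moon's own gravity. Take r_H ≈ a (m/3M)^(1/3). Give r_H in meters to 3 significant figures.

r_H ≈ a (m/3M)^(1/3)
    = (1.44 × 10⁸) × (2.08 × 10¹⁹ / (3 × 3.13 × 10²⁵))^(1/3)
    = 8.71 × 10⁵ m

8.71 × 10⁵ m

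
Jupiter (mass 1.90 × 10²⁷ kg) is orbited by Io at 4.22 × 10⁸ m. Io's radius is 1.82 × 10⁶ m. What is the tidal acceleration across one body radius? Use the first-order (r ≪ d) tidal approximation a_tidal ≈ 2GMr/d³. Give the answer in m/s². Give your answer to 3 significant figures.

a_tidal = 2GMr/d³
        = 2 × (6.674 × 10⁻¹¹) × (1.90 × 10²⁷) × (1.82 × 10⁶) / (4.22 × 10⁸)³
        = 6.14 × 10⁻³ m/s²

6.14 × 10⁻³ m/s²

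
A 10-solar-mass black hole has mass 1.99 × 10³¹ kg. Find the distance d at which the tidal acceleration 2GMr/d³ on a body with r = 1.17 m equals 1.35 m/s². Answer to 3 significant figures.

2GMr/d³ = a_tidal  ⇒  d = (2GMr / a_tidal)^(1/3)
d = (2 × 6.674×10⁻¹¹ × (1.99 × 10³¹) × (1.17) / (1.35))^(1/3)
  = 1.32 × 10⁷ m

1.32 × 10⁷ m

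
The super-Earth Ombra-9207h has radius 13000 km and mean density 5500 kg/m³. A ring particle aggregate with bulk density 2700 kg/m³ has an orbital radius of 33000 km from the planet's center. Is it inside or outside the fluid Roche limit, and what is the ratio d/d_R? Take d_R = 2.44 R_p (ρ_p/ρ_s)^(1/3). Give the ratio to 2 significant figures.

d_R = 2.44 × (13000 km) × (5500/2700)^(1/3) = 40210 km
d/d_R = (33000) / (40210) = 0.82
Since d/d_R < 1, the body is inside the Roche limit.

inside; d/d_R ≈ 0.82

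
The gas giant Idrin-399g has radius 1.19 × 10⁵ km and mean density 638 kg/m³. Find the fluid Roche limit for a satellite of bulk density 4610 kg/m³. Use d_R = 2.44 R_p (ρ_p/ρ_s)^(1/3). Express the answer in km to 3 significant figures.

d_R = 2.44 × 1.19 × 10⁵ km × (638/4610)^(1/3)
    = 1.50 × 10⁵ km

1.50 × 10⁵ km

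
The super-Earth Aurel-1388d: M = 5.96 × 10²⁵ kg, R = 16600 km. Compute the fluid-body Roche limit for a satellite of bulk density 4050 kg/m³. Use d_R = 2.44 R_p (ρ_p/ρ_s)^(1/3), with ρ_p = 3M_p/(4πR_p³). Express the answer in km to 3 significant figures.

37100 km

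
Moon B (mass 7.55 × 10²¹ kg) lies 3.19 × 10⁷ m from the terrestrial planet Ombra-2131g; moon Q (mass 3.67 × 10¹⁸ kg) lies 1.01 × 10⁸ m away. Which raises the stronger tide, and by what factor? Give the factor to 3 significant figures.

Moon B, by a factor of ≈ 65300

Tidal stretch scales as M/d³; compute that for each body.
Moon B: (7.55 × 10²¹) / (3.19 × 10⁷)³ = 2.326 × 10⁻¹
Moon Q: (3.67 × 10¹⁸) / (1.01 × 10⁸)³ = 3.562 × 10⁻⁶
Ratio (larger/smaller) = 65300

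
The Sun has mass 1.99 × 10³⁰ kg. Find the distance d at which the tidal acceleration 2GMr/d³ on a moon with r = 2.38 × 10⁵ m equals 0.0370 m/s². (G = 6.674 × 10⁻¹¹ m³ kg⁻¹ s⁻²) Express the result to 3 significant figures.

1.20 × 10⁹ m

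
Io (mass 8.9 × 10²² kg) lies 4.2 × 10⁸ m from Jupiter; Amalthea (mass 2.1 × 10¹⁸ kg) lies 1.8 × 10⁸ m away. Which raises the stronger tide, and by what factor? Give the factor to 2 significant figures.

Compare M/d³ for the two perturbers:
Io: (8.9 × 10²²) / (4.2 × 10⁸)³ = 1.201 × 10⁻³
Amalthea: (2.1 × 10¹⁸) / (1.8 × 10⁸)³ = 3.601 × 10⁻⁷
Ratio (larger/smaller) = 3300

Io, by a factor of ≈ 3300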